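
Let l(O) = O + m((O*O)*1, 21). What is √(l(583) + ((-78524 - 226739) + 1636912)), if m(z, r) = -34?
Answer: 3*√148022 ≈ 1154.2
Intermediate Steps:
l(O) = -34 + O (l(O) = O - 34 = -34 + O)
√(l(583) + ((-78524 - 226739) + 1636912)) = √((-34 + 583) + ((-78524 - 226739) + 1636912)) = √(549 + (-305263 + 1636912)) = √(549 + 1331649) = √1332198 = 3*√148022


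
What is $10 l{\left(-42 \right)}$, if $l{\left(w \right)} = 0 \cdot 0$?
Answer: $0$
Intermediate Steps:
$l{\left(w \right)} = 0$
$10 l{\left(-42 \right)} = 10 \cdot 0 = 0$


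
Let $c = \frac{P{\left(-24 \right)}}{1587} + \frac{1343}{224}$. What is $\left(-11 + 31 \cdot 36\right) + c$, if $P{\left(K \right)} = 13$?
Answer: $\frac{394948493}{355488} \approx 1111.0$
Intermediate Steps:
$c = \frac{2134253}{355488}$ ($c = \frac{13}{1587} + \frac{1343}{224} = \frac{2134253}{355488} \approx 6.0037$)
$\left(-11 + 31 \cdot 36\right) + c = \left(-11 + 31 \cdot 36\right) + \frac{2134253}{355488} = \left(-11 + 1116\right) + \frac{2134253}{355488} = 1105 + \frac{2134253}{355488} = \frac{394948493}{355488}$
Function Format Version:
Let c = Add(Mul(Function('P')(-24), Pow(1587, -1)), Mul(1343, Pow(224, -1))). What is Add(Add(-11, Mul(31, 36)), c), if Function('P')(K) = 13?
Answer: Rational(394948493, 355488) ≈ 1111.0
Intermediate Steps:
c = Rational(2134253, 355488) (c = Add(Mul(13, Pow(1587, -1)), Mul(1343, Pow(224, -1))) = Add(Mul(13, Rational(1, 1587)), Mul(1343, Rational(1, 224))) = Add(Rational(13, 1587), Rational(1343, 224)) = Rational(2134253, 355488) ≈ 6.0037)
Add(Add(-11, Mul(31, 36)), c) = Add(Add(-11, Mul(31, 36)), Rational(2134253, 355488)) = Add(Add(-11, 1116), Rational(2134253, 355488)) = Add(1105, Rational(2134253, 355488)) = Rational(394948493, 355488)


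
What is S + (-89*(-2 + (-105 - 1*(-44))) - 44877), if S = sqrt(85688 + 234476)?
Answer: -39270 + 2*sqrt(80041) ≈ -38704.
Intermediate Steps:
S = 2*sqrt(80041) (S = sqrt(320164) = 2*sqrt(80041) ≈ 565.83)
S + (-89*(-2 + (-105 - 1*(-44))) - 44877) = 2*sqrt(80041) + (-89*(-2 + (-105 - 1*(-44))) - 44877) = 2*sqrt(80041) + (-89*(-2 + (-105 + 44)) - 44877) = 2*sqrt(80041) + (-89*(-2 - 61) - 44877) = 2*sqrt(80041) + (-89*(-63) - 44877) = 2*sqrt(80041) + (5607 - 44877) = 2*sqrt(80041) - 39270 = -39270 + 2*sqrt(80041)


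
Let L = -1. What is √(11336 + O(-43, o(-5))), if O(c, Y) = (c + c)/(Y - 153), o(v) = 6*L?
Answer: √286599090/159 ≈ 106.47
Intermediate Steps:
o(v) = -6 (o(v) = 6*(-1) = -6)
O(c, Y) = 2*c/(-153 + Y) (O(c, Y) = (2*c)/(-153 + Y) = 2*c/(-153 + Y))
√(11336 + O(-43, o(-5))) = √(11336 + 2*(-43)/(-153 - 6)) = √(11336 + 2*(-43)/(-159)) = √(11336 + 2*(-43)*(-1/159)) = √(11336 + 86/159) = √(1802510/159) = √286599090/159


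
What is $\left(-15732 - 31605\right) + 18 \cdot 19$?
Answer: $-46995$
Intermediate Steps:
$\left(-15732 - 31605\right) + 18 \cdot 19 = -47337 + 342 = -46995$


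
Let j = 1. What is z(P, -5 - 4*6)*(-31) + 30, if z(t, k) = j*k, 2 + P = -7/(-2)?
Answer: 929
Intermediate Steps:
P = 3/2 (P = -2 - 7/(-2) = -2 - 7*(-1/2) = -2 + 7/2 = 3/2 ≈ 1.5000)
z(t, k) = k (z(t, k) = 1*k = k)
z(P, -5 - 4*6)*(-31) + 30 = (-5 - 4*6)*(-31) + 30 = (-5 - 24)*(-31) + 30 = -29*(-31) + 30 = 899 + 30 = 929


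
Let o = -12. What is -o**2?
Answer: -144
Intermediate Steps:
-o**2 = -1*(-12)**2 = -1*144 = -144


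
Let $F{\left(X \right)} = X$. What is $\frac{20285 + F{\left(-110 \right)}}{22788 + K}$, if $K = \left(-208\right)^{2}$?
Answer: $\frac{20175}{66052} \approx 0.30544$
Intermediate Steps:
$K = 43264$
$\frac{20285 + F{\left(-110 \right)}}{22788 + K} = \frac{20285 - 110}{22788 + 43264} = \frac{20175}{66052}$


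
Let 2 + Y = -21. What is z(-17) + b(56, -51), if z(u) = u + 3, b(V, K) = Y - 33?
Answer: -70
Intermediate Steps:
Y = -23 (Y = -2 - 21 = -23)
b(V, K) = -56 (b(V, K) = -23 - 33 = -56)
z(u) = 3 + u
z(-17) + b(56, -51) = (3 - 17) - 56 = -14 - 56 = -70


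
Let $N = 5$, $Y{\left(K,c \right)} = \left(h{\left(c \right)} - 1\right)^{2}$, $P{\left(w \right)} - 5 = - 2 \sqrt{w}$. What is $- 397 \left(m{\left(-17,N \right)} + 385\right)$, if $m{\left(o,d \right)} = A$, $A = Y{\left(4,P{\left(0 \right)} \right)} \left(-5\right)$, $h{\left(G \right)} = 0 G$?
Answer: $-150860$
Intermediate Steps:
$h{\left(G \right)} = 0$
$P{\left(w \right)} = 5 - 2 \sqrt{w}$
$Y{\left(K,c \right)} = 1$ ($Y{\left(K,c \right)} = \left(0 - 1\right)^{2} = \left(-1\right)^{2} = 1$)
$A = -5$ ($A = 1 \left(-5\right) = -5$)
$m{\left(o,d \right)} = -5$
$- 397 \left(m{\left(-17,N \right)} + 385\right) = - 397 \left(-5 + 385\right) = \left(-397\right) 380 = -150860$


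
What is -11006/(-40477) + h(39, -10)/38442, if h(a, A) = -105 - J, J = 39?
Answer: 69543994/259336139 ≈ 0.26816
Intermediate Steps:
h(a, A) = -144 (h(a, A) = -105 - 1*39 = -105 - 39 = -144)
-11006/(-40477) + h(39, -10)/38442 = -11006/(-40477) - 144/38442 = -11006*(-1/40477) - 144*1/38442 = 11006/40477 - 24/6407 = 69543994/259336139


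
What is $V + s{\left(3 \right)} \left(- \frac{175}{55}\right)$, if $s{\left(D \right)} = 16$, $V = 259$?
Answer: $\frac{2289}{11} \approx 208.09$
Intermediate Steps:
$V + s{\left(3 \right)} \left(- \frac{175}{55}\right) = 259 + 16 \left(- \frac{175}{55}\right) = 259 + 16 \left(\left(-175\right) \frac{1}{55}\right) = 259 + 16 \left(- \frac{35}{11}\right) = 259 - \frac{560}{11} = \frac{2289}{11}$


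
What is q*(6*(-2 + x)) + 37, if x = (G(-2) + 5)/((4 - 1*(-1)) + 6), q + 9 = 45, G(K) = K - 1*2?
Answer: -4129/11 ≈ -375.36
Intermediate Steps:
G(K) = -2 + K (G(K) = K - 2 = -2 + K)
q = 36 (q = -9 + 45 = 36)
x = 1/11 (x = ((-2 - 2) + 5)/((4 - 1*(-1)) + 6) = (-4 + 5)/((4 + 1) + 6) = 1/(5 + 6) = 1/11 ≈ 0.090909)
q*(6*(-2 + x)) + 37 = 36*(6*(-2 + 1/11)) + 37 = 36*(6*(-21/11)) + 37 = 36*(-126/11) + 37 = -4536/11 + 37 = -4129/11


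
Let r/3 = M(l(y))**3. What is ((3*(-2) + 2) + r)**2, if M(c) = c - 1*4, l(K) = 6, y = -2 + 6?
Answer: 400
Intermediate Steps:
y = 4
M(c) = -4 + c (M(c) = c - 4 = -4 + c)
r = 24 (r = 3*(-4 + 6)**3 = 3*2**3 = 3*8 = 24)
((3*(-2) + 2) + r)**2 = ((3*(-2) + 2) + 24)**2 = ((-6 + 2) + 24)**2 = (-4 + 24)**2 = 20**2 = 400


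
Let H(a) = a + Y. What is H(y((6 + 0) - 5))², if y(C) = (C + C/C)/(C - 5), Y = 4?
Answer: 49/4 ≈ 12.250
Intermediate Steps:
y(C) = (1 + C)/(-5 + C) (y(C) = (C + 1)/(-5 + C) = (1 + C)/(-5 + C))
H(a) = 4 + a (H(a) = a + 4 = 4 + a)
H(y((6 + 0) - 5))² = (4 + (1 + ((6 + 0) - 5))/(-5 + ((6 + 0) - 5)))² = (4 + (1 + (6 - 5))/(-5 + (6 - 5)))² = (4 + (1 + 1)/(-5 + 1))² = (4 + 2/(-4))² = (4 - ¼*2)² = (4 - ½)² = (7/2)² = 49/4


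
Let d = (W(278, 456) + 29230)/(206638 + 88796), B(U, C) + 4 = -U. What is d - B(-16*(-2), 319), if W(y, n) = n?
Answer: 5332655/147717 ≈ 36.100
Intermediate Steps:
B(U, C) = -4 - U
d = 14843/147717 (d = (456 + 29230)/(206638 + 88796) = 29686/295434 = 29686*(1/295434) = 14843/147717 ≈ 0.10048)
d - B(-16*(-2), 319) = 14843/147717 - (-4 - (-16)*(-2)) = 14843/147717 - (-4 - 1*32) = 14843/147717 - (-4 - 32) = 14843/147717 - 1*(-36) = 14843/147717 + 36 = 5332655/147717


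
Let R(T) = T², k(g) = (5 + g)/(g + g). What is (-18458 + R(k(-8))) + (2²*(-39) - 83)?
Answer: -4786423/256 ≈ -18697.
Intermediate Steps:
k(g) = (5 + g)/(2*g) (k(g) = (5 + g)/((2*g)) = (5 + g)*(1/(2*g)) = (5 + g)/(2*g))
(-18458 + R(k(-8))) + (2²*(-39) - 83) = (-18458 + ((½)*(5 - 8)/(-8))²) + (2²*(-39) - 83) = (-18458 + ((½)*(-⅛)*(-3))²) + (4*(-39) - 83) = (-18458 + (3/16)²) + (-156 - 83) = (-18458 + 9/256) - 239 = -4725239/256 - 239 = -4786423/256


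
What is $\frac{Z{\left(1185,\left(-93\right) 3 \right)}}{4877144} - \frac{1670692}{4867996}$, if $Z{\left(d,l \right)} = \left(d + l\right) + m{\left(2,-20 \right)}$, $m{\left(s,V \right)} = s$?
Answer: $- \frac{508986582705}{1483869842714} \approx -0.34301$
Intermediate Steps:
$Z{\left(d,l \right)} = 2 + d + l$ ($Z{\left(d,l \right)} = \left(d + l\right) + 2 = 2 + d + l$)
$\frac{Z{\left(1185,\left(-93\right) 3 \right)}}{4877144} - \frac{1670692}{4867996} = \frac{2 + 1185 - 279}{4877144} - \frac{1670692}{4867996} = \left(2 + 1185 - 279\right) \frac{1}{4877144} - \frac{417673}{1216999} = 908 \cdot \frac{1}{4877144} - \frac{417673}{1216999} = \frac{227}{1219286} - \frac{417673}{1216999} = - \frac{508986582705}{1483869842714}$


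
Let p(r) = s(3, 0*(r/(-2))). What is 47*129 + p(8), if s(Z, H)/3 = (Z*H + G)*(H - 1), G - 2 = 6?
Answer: 6039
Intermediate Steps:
G = 8 (G = 2 + 6 = 8)
s(Z, H) = 3*(-1 + H)*(8 + H*Z) (s(Z, H) = 3*((Z*H + 8)*(H - 1)) = 3*((H*Z + 8)*(-1 + H)) = 3*((8 + H*Z)*(-1 + H)) = 3*((-1 + H)*(8 + H*Z)) = 3*(-1 + H)*(8 + H*Z))
p(r) = -24 (p(r) = -24 + 24*(0*(r/(-2))) - 3*0*(r/(-2))*3 + 3*3*(0*(r/(-2)))² = -24 + 24*(0*(r*(-½))) - 3*0*(r*(-½))*3 + 3*3*(0*(r*(-½)))² = -24 + 24*(0*(-r/2)) - 3*0*(-r/2)*3 + 3*3*(0*(-r/2))² = -24 + 24*0 - 3*0*3 + 3*3*0² = -24 + 0 + 0 + 3*3*0 = -24 + 0 + 0 + 0 = -24)
47*129 + p(8) = 47*129 - 24 = 6063 - 24 = 6039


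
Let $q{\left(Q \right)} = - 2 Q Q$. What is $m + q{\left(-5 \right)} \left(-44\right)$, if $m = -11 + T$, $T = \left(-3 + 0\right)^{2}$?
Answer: $2198$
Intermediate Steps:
$T = 9$ ($T = \left(-3\right)^{2} = 9$)
$m = -2$ ($m = -11 + 9 = -2$)
$q{\left(Q \right)} = - 2 Q^{2}$
$m + q{\left(-5 \right)} \left(-44\right) = -2 + - 2 \left(-5\right)^{2} \left(-44\right) = -2 + \left(-2\right) 25 \left(-44\right) = -2 - -2200 = -2 + 2200 = 2198$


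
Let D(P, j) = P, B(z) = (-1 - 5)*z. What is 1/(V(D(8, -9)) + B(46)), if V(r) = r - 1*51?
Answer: -1/319 ≈ -0.0031348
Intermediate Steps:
B(z) = -6*z
V(r) = -51 + r (V(r) = r - 51 = -51 + r)
1/(V(D(8, -9)) + B(46)) = 1/((-51 + 8) - 6*46) = 1/(-43 - 276) = 1/(-319) = -1/319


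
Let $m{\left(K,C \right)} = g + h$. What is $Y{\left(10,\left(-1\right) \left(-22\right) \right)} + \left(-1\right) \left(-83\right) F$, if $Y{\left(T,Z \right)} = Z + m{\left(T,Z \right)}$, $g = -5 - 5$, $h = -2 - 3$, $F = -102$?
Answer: $-8459$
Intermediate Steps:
$h = -5$ ($h = -2 - 3 = -5$)
$g = -10$
$m{\left(K,C \right)} = -15$ ($m{\left(K,C \right)} = -10 - 5 = -15$)
$Y{\left(T,Z \right)} = -15 + Z$ ($Y{\left(T,Z \right)} = Z - 15 = -15 + Z$)
$Y{\left(10,\left(-1\right) \left(-22\right) \right)} + \left(-1\right) \left(-83\right) F = \left(-15 - -22\right) + \left(-1\right) \left(-83\right) \left(-102\right) = \left(-15 + 22\right) + 83 \left(-102\right) = 7 - 8466 = -8459$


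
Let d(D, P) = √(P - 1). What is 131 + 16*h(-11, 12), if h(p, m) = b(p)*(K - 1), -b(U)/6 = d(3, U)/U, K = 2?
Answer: 131 + 192*I*√3/11 ≈ 131.0 + 30.232*I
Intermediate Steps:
d(D, P) = √(-1 + P)
b(U) = -6*√(-1 + U)/U
h(p, m) = -6*√(-1 + p)/p (h(p, m) = (-6*√(-1 + p)/p)*(2 - 1) = -6*√(-1 + p)/p*1 = -6*√(-1 + p)/p)
131 + 16*h(-11, 12) = 131 + 16*(-6*√(-1 - 11)/(-11)) = 131 + 16*(-6*(-1/11)*√(-12)) = 131 + 16*(-6*(-1/11)*2*I*√3) = 131 + 16*(12*I*√3/11) = 131 + 192*I*√3/11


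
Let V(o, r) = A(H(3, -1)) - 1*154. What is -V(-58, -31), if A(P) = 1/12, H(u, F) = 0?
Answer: 1847/12 ≈ 153.92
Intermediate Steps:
A(P) = 1/12
V(o, r) = -1847/12 (V(o, r) = 1/12 - 1*154 = 1/12 - 154 = -1847/12)
-V(-58, -31) = -1*(-1847/12) = 1847/12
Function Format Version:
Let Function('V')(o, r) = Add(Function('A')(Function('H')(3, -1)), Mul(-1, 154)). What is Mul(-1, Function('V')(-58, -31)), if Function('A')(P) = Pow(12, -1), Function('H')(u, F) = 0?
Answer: Rational(1847, 12) ≈ 153.92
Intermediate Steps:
Function('A')(P) = Rational(1, 12)
Function('V')(o, r) = Rational(-1847, 12) (Function('V')(o, r) = Add(Rational(1, 12), Mul(-1, 154)) = Add(Rational(1, 12), -154) = Rational(-1847, 12))
Mul(-1, Function('V')(-58, -31)) = Mul(-1, Rational(-1847, 12)) = Rational(1847, 12)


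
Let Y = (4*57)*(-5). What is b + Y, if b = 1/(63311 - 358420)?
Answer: -336424261/295109 ≈ -1140.0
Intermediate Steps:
Y = -1140 (Y = 228*(-5) = -1140)
b = -1/295109 (b = 1/(-295109) = -1/295109 ≈ -3.3886e-6)
b + Y = -1/295109 - 1140 = -336424261/295109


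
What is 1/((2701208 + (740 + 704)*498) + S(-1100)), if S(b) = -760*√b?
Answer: 21377/73120151640 + 19*I*√11/29248060656 ≈ 2.9235e-7 + 2.1545e-9*I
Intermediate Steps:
1/((2701208 + (740 + 704)*498) + S(-1100)) = 1/((2701208 + (740 + 704)*498) - 7600*I*√11) = 1/((2701208 + 1444*498) - 7600*I*√11) = 1/((2701208 + 719112) - 7600*I*√11) = 1/(3420320 - 7600*I*√11)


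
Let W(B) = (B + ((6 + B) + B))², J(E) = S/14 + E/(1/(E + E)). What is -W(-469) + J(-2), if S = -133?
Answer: -3925605/2 ≈ -1.9628e+6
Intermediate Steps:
J(E) = -19/2 + 2*E² (J(E) = -133/14 + E/(1/(E + E)) = -133*1/14 + E/(1/(2*E)) = -19/2 + E/((1/(2*E))) = -19/2 + E*(2*E) = -19/2 + 2*E²)
W(B) = (6 + 3*B)² (W(B) = (B + (6 + 2*B))² = (6 + 3*B)²)
-W(-469) + J(-2) = -9*(2 - 469)² + (-19/2 + 2*(-2)²) = -9*(-467)² + (-19/2 + 2*4) = -9*218089 + (-19/2 + 8) = -1*1962801 - 3/2 = -1962801 - 3/2 = -3925605/2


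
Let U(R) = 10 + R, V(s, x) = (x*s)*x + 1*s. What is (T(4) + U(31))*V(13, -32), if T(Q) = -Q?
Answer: 493025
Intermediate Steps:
V(s, x) = s + s*x**2 (V(s, x) = (s*x)*x + s = s*x**2 + s = s + s*x**2)
(T(4) + U(31))*V(13, -32) = (-1*4 + (10 + 31))*(13*(1 + (-32)**2)) = (-4 + 41)*(13*(1 + 1024)) = 37*(13*1025) = 37*13325 = 493025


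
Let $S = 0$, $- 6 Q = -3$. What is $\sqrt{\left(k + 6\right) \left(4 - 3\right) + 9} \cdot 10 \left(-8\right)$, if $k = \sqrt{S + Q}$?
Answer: $- 40 \sqrt{60 + 2 \sqrt{2}} \approx -317.06$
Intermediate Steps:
$Q = \frac{1}{2}$ ($Q = \left(- \frac{1}{6}\right) \left(-3\right) = \frac{1}{2} \approx 0.5$)
$k = \frac{\sqrt{2}}{2}$ ($k = \sqrt{0 + \frac{1}{2}} = \sqrt{\frac{1}{2}} = \frac{\sqrt{2}}{2} \approx 0.70711$)
$\sqrt{\left(k + 6\right) \left(4 - 3\right) + 9} \cdot 10 \left(-8\right) = \sqrt{\left(\frac{\sqrt{2}}{2} + 6\right) \left(4 - 3\right) + 9} \cdot 10 \left(-8\right) = \sqrt{\left(6 + \frac{\sqrt{2}}{2}\right) 1 + 9} \cdot 10 \left(-8\right) = \sqrt{\left(6 + \frac{\sqrt{2}}{2}\right) + 9} \cdot 10 \left(-8\right) = \sqrt{15 + \frac{\sqrt{2}}{2}} \cdot 10 \left(-8\right) = 10 \sqrt{15 + \frac{\sqrt{2}}{2}} \left(-8\right) = - 80 \sqrt{15 + \frac{\sqrt{2}}{2}}$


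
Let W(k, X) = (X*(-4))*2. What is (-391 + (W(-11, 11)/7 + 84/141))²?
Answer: 17577191241/108241 ≈ 1.6239e+5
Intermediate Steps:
W(k, X) = -8*X (W(k, X) = -4*X*2 = -8*X)
(-391 + (W(-11, 11)/7 + 84/141))² = (-391 + (-8*11/7 + 84/141))² = (-391 + (-88*⅐ + 84*(1/141)))² = (-391 + (-88/7 + 28/47))² = (-391 - 3940/329)² = (-132579/329)² = 17577191241/108241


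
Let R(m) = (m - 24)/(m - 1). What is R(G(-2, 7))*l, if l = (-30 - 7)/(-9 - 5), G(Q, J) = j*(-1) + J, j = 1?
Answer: -333/35 ≈ -9.5143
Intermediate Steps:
G(Q, J) = -1 + J (G(Q, J) = 1*(-1) + J = -1 + J)
R(m) = (-24 + m)/(-1 + m)
l = 37/14 (l = -37/(-14) = -37*(-1/14) = 37/14 ≈ 2.6429)
R(G(-2, 7))*l = ((-24 + (-1 + 7))/(-1 + (-1 + 7)))*(37/14) = ((-24 + 6)/(-1 + 6))*(37/14) = (-18/5)*(37/14) = ((1/5)*(-18))*(37/14) = -18/5*37/14 = -333/35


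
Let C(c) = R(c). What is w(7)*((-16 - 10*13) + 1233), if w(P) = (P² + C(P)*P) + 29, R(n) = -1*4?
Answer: 54350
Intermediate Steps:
R(n) = -4
C(c) = -4
w(P) = 29 + P² - 4*P (w(P) = (P² - 4*P) + 29 = 29 + P² - 4*P)
w(7)*((-16 - 10*13) + 1233) = (29 + 7² - 4*7)*((-16 - 10*13) + 1233) = (29 + 49 - 28)*((-16 - 130) + 1233) = 50*(-146 + 1233) = 50*1087 = 54350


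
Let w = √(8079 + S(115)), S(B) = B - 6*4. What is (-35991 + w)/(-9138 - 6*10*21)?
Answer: 11997/3466 - √8170/10398 ≈ 3.4526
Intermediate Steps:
S(B) = -24 + B (S(B) = B - 24 = -24 + B)
w = √8170 (w = √(8079 + (-24 + 115)) = √(8079 + 91) = √8170 ≈ 90.388)
(-35991 + w)/(-9138 - 6*10*21) = (-35991 + √8170)/(-9138 - 6*10*21) = (-35991 + √8170)/(-9138 - 60*21) = (-35991 + √8170)/(-9138 - 1260) = (-35991 + √8170)/(-10398) = (-35991 + √8170)*(-1/10398) = 11997/3466 - √8170/10398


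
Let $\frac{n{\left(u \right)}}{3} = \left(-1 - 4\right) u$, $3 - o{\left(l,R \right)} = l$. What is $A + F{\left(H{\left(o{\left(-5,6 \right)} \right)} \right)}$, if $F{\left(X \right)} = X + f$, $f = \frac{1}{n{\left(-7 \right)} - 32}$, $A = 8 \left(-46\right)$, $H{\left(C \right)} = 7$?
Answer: $- \frac{26352}{73} \approx -360.99$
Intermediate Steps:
$o{\left(l,R \right)} = 3 - l$
$n{\left(u \right)} = - 15 u$ ($n{\left(u \right)} = 3 \left(-1 - 4\right) u = 3 \left(- 5 u\right) = - 15 u$)
$A = -368$
$f = \frac{1}{73}$ ($f = \frac{1}{\left(-15\right) \left(-7\right) - 32} = \frac{1}{105 - 32} = \frac{1}{73} \approx 0.013699$)
$F{\left(X \right)} = \frac{1}{73} + X$ ($F{\left(X \right)} = X + \frac{1}{73} = \frac{1}{73} + X$)
$A + F{\left(H{\left(o{\left(-5,6 \right)} \right)} \right)} = -368 + \left(\frac{1}{73} + 7\right) = -368 + \frac{512}{73} = - \frac{26352}{73}$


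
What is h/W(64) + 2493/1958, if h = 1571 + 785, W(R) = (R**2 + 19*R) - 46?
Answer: 8870593/5155414 ≈ 1.7206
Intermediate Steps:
W(R) = -46 + R**2 + 19*R
h = 2356
h/W(64) + 2493/1958 = 2356/(-46 + 64**2 + 19*64) + 2493/1958 = 2356/(-46 + 4096 + 1216) + 2493*(1/1958) = 2356/5266 + 2493/1958 = 2356*(1/5266) + 2493/1958 = 1178/2633 + 2493/1958 = 8870593/5155414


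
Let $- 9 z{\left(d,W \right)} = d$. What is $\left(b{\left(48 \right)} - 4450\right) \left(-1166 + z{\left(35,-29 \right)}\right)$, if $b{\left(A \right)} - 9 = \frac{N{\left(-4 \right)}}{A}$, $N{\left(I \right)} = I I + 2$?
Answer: $\frac{374042725}{72} \approx 5.195 \cdot 10^{6}$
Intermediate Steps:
$N{\left(I \right)} = 2 + I^{2}$ ($N{\left(I \right)} = I^{2} + 2 = 2 + I^{2}$)
$z{\left(d,W \right)} = - \frac{d}{9}$
$b{\left(A \right)} = 9 + \frac{18}{A}$ ($b{\left(A \right)} = 9 + \frac{2 + \left(-4\right)^{2}}{A} = 9 + \frac{2 + 16}{A} = 9 + \frac{18}{A}$)
$\left(b{\left(48 \right)} - 4450\right) \left(-1166 + z{\left(35,-29 \right)}\right) = \left(\left(9 + \frac{18}{48}\right) - 4450\right) \left(-1166 - \frac{35}{9}\right) = \left(\left(9 + 18 \cdot \frac{1}{48}\right) - 4450\right) \left(-1166 - \frac{35}{9}\right) = \left(\left(9 + \frac{3}{8}\right) - 4450\right) \left(- \frac{10529}{9}\right) = \left(\frac{75}{8} - 4450\right) \left(- \frac{10529}{9}\right) = \left(- \frac{35525}{8}\right) \left(- \frac{10529}{9}\right) = \frac{374042725}{72}$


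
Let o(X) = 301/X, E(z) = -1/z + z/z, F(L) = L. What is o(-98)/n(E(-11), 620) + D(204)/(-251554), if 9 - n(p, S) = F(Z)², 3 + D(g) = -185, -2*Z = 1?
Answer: -10793792/30815365 ≈ -0.35027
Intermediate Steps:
Z = -½ (Z = -½*1 = -½ ≈ -0.50000)
D(g) = -188 (D(g) = -3 - 185 = -188)
E(z) = 1 - 1/z (E(z) = -1/z + 1 = 1 - 1/z)
n(p, S) = 35/4 (n(p, S) = 9 - (-½)² = 9 - 1*¼ = 9 - ¼ = 35/4)
o(-98)/n(E(-11), 620) + D(204)/(-251554) = (301/(-98))/(35/4) - 188/(-251554) = (301*(-1/98))*(4/35) - 188*(-1/251554) = -43/14*4/35 + 94/125777 = -86/245 + 94/125777 = -10793792/30815365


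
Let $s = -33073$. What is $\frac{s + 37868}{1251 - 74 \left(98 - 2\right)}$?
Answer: $- \frac{4795}{5853} \approx -0.81924$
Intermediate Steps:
$\frac{s + 37868}{1251 - 74 \left(98 - 2\right)} = \frac{-33073 + 37868}{1251 - 74 \left(98 - 2\right)} = \frac{4795}{1251 - 7104} = \frac{4795}{-5853} = 4795 \left(- \frac{1}{5853}\right) = - \frac{4795}{5853}$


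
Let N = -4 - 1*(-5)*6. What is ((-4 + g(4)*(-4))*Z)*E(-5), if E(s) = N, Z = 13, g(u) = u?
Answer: -6760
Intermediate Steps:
N = 26 (N = -4 + 5*6 = -4 + 30 = 26)
E(s) = 26
((-4 + g(4)*(-4))*Z)*E(-5) = ((-4 + 4*(-4))*13)*26 = ((-4 - 16)*13)*26 = -20*13*26 = -260*26 = -6760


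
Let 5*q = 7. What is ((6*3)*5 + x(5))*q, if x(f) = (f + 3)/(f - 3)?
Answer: 658/5 ≈ 131.60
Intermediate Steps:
q = 7/5 (q = (1/5)*7 = 7/5 ≈ 1.4000)
x(f) = (3 + f)/(-3 + f)
((6*3)*5 + x(5))*q = ((6*3)*5 + (3 + 5)/(-3 + 5))*(7/5) = (18*5 + 8/2)*(7/5) = (90 + (1/2)*8)*(7/5) = (90 + 4)*(7/5) = 94*(7/5) = 658/5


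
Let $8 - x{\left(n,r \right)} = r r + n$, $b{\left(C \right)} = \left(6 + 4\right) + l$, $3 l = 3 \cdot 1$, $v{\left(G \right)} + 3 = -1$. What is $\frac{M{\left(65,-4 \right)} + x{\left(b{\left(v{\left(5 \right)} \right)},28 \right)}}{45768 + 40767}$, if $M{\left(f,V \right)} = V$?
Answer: $- \frac{791}{86535} \approx -0.0091408$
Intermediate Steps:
$v{\left(G \right)} = -4$ ($v{\left(G \right)} = -3 - 1 = -4$)
$l = 1$ ($l = \frac{3 \cdot 1}{3} = \frac{1}{3} \cdot 3 = 1$)
$b{\left(C \right)} = 11$ ($b{\left(C \right)} = \left(6 + 4\right) + 1 = 10 + 1 = 11$)
$x{\left(n,r \right)} = 8 - n - r^{2}$ ($x{\left(n,r \right)} = 8 - \left(r r + n\right) = 8 - \left(r^{2} + n\right) = 8 - \left(n + r^{2}\right) = 8 - n - r^{2}$)
$\frac{M{\left(65,-4 \right)} + x{\left(b{\left(v{\left(5 \right)} \right)},28 \right)}}{45768 + 40767} = \frac{-4 - 787}{45768 + 40767} = \frac{-4 - 787}{86535} = \left(-4 - 787\right) \frac{1}{86535} = \left(-791\right) \frac{1}{86535} = - \frac{791}{86535}$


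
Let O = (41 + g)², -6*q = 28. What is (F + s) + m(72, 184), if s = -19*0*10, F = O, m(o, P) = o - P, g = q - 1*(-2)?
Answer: 12217/9 ≈ 1357.4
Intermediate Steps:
q = -14/3 (q = -⅙*28 = -14/3 ≈ -4.6667)
g = -8/3 (g = -14/3 - 1*(-2) = -14/3 + 2 = -8/3 ≈ -2.6667)
O = 13225/9 (O = (41 - 8/3)² = (115/3)² = 13225/9 ≈ 1469.4)
F = 13225/9 ≈ 1469.4
s = 0 (s = 0*10 = 0)
(F + s) + m(72, 184) = (13225/9 + 0) + (72 - 1*184) = 13225/9 + (72 - 184) = 13225/9 - 112 = 12217/9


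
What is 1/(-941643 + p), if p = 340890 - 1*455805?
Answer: -1/1056558 ≈ -9.4647e-7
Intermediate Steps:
p = -114915 (p = 340890 - 455805 = -114915)
1/(-941643 + p) = 1/(-941643 - 114915) = 1/(-1056558) = -1/1056558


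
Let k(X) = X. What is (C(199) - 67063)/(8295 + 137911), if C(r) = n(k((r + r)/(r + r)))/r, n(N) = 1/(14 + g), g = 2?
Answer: -213528591/465519904 ≈ -0.45869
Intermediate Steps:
n(N) = 1/16 (n(N) = 1/(14 + 2) = 1/16)
C(r) = 1/(16*r)
(C(199) - 67063)/(8295 + 137911) = ((1/16)/199 - 67063)/(8295 + 137911) = ((1/16)*(1/199) - 67063)/146206 = (1/3184 - 67063)*(1/146206) = -213528591/3184*1/146206 = -213528591/465519904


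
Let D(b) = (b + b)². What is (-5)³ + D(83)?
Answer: 27431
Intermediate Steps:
D(b) = 4*b² (D(b) = (2*b)² = 4*b²)
(-5)³ + D(83) = (-5)³ + 4*83² = -125 + 4*6889 = -125 + 27556 = 27431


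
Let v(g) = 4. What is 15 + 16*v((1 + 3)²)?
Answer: 79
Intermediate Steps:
15 + 16*v((1 + 3)²) = 15 + 16*4 = 15 + 64 = 79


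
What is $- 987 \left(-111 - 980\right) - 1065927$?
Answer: $10890$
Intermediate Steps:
$- 987 \left(-111 - 980\right) - 1065927 = \left(-987\right) \left(-1091\right) - 1065927 = 1076817 - 1065927 = 10890$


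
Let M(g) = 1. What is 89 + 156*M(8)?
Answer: 245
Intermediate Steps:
89 + 156*M(8) = 89 + 156*1 = 89 + 156 = 245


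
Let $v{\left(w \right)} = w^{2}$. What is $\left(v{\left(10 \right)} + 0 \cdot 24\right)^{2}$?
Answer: $10000$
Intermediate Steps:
$\left(v{\left(10 \right)} + 0 \cdot 24\right)^{2} = \left(10^{2} + 0 \cdot 24\right)^{2} = \left(100 + 0\right)^{2} = 100^{2} = 10000$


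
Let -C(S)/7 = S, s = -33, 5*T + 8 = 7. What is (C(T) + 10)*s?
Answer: -1881/5 ≈ -376.20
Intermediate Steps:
T = -1/5 (T = -8/5 + (1/5)*7 = -8/5 + 7/5 = -1/5 ≈ -0.20000)
C(S) = -7*S
(C(T) + 10)*s = (-7*(-1/5) + 10)*(-33) = (7/5 + 10)*(-33) = (57/5)*(-33) = -1881/5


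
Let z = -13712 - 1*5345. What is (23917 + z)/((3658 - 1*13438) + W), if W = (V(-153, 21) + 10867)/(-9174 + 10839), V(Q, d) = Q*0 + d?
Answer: -2022975/4068203 ≈ -0.49726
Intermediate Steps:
V(Q, d) = d (V(Q, d) = 0 + d = d)
z = -19057 (z = -13712 - 5345 = -19057)
W = 10888/1665 (W = (21 + 10867)/(-9174 + 10839) = 10888/1665 ≈ 6.5393)
(23917 + z)/((3658 - 1*13438) + W) = (23917 - 19057)/((3658 - 1*13438) + 10888/1665) = 4860/((3658 - 13438) + 10888/1665) = 4860/(-9780 + 10888/1665) = 4860/(-16272812/1665) = 4860*(-1665/16272812) = -2022975/4068203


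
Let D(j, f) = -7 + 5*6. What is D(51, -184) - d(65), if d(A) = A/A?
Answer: 22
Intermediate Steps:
d(A) = 1
D(j, f) = 23 (D(j, f) = -7 + 30 = 23)
D(51, -184) - d(65) = 23 - 1*1 = 23 - 1 = 22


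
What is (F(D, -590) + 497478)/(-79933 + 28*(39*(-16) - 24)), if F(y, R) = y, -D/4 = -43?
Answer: -497650/98077 ≈ -5.0741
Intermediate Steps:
D = 172 (D = -4*(-43) = 172)
(F(D, -590) + 497478)/(-79933 + 28*(39*(-16) - 24)) = (172 + 497478)/(-79933 + 28*(39*(-16) - 24)) = 497650/(-79933 + 28*(-624 - 24)) = 497650/(-79933 + 28*(-648)) = 497650/(-79933 - 18144) = 497650/(-98077) = 497650*(-1/98077) = -497650/98077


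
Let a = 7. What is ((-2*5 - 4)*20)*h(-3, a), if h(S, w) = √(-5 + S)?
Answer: -560*I*√2 ≈ -791.96*I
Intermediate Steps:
((-2*5 - 4)*20)*h(-3, a) = ((-2*5 - 4)*20)*√(-5 - 3) = ((-10 - 4)*20)*√(-8) = (-14*20)*(2*I*√2) = -560*I*√2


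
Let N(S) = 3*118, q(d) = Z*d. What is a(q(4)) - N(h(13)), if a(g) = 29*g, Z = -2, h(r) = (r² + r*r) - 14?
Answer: -586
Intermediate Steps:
h(r) = -14 + 2*r² (h(r) = (r² + r²) - 14 = 2*r² - 14 = -14 + 2*r²)
q(d) = -2*d
N(S) = 354
a(q(4)) - N(h(13)) = 29*(-2*4) - 1*354 = 29*(-8) - 354 = -232 - 354 = -586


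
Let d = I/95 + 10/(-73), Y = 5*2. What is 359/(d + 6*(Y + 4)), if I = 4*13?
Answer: 2489665/585386 ≈ 4.2530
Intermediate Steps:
Y = 10
I = 52
d = 2846/6935 (d = 52/95 + 10/(-73) = 52*(1/95) + 10*(-1/73) = 52/95 - 10/73 = 2846/6935 ≈ 0.41038)
359/(d + 6*(Y + 4)) = 359/(2846/6935 + 6*(10 + 4)) = 359/(2846/6935 + 6*14) = 359/(2846/6935 + 84) = 359/(585386/6935) = (6935/585386)*359 = 2489665/585386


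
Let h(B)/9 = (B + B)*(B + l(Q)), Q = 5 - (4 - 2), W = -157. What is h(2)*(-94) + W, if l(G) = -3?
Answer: 3227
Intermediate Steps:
Q = 3 (Q = 5 - 1*2 = 5 - 2 = 3)
h(B) = 18*B*(-3 + B) (h(B) = 9*((B + B)*(B - 3)) = 9*((2*B)*(-3 + B)) = 9*(2*B*(-3 + B)) = 18*B*(-3 + B))
h(2)*(-94) + W = (18*2*(-3 + 2))*(-94) - 157 = (18*2*(-1))*(-94) - 157 = -36*(-94) - 157 = 3384 - 157 = 3227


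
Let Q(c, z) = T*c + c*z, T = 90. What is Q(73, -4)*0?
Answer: 0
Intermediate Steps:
Q(c, z) = 90*c + c*z
Q(73, -4)*0 = (73*(90 - 4))*0 = (73*86)*0 = 6278*0 = 0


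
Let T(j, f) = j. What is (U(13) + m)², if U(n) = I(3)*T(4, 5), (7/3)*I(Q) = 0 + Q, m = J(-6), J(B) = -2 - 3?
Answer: 1/49 ≈ 0.020408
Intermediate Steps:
J(B) = -5
m = -5
I(Q) = 3*Q/7 (I(Q) = 3*(0 + Q)/7 = 3*Q/7)
U(n) = 36/7 (U(n) = ((3/7)*3)*4 = (9/7)*4 = 36/7)
(U(13) + m)² = (36/7 - 5)² = (⅐)² = 1/49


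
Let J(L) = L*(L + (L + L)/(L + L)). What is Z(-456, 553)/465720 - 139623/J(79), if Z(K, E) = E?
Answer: -325108643/14716752 ≈ -22.091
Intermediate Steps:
J(L) = L*(1 + L) (J(L) = L*(L + (2*L)/((2*L))) = L*(L + (2*L)*(1/(2*L))) = L*(L + 1) = L*(1 + L))
Z(-456, 553)/465720 - 139623/J(79) = 553/465720 - 139623*1/(79*(1 + 79)) = 553*(1/465720) - 139623/(79*80) = 553/465720 - 139623/6320 = -325108643/14716752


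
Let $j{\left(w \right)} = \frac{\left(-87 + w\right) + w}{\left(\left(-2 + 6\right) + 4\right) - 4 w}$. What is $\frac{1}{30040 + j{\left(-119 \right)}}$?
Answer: $\frac{484}{14539035} \approx 3.329 \cdot 10^{-5}$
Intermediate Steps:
$j{\left(w \right)} = \frac{-87 + 2 w}{8 - 4 w}$ ($j{\left(w \right)} = \frac{-87 + 2 w}{\left(4 + 4\right) - 4 w} = \frac{-87 + 2 w}{8 - 4 w}$)
$\frac{1}{30040 + j{\left(-119 \right)}} = \frac{1}{30040 + \frac{87 - -238}{4 \left(-2 - 119\right)}} = \frac{1}{30040 + \frac{87 + 238}{4 \left(-121\right)}} = \frac{1}{30040 + \frac{1}{4} \left(- \frac{1}{121}\right) 325} = \frac{1}{30040 - \frac{325}{484}} = \frac{1}{\frac{14539035}{484}} = \frac{484}{14539035}$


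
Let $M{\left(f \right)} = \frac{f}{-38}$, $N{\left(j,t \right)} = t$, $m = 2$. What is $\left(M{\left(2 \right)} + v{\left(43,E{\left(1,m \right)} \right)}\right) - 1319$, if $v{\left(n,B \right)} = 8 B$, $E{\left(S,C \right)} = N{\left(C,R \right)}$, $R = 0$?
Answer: $- \frac{25062}{19} \approx -1319.1$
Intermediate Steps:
$E{\left(S,C \right)} = 0$
$M{\left(f \right)} = - \frac{f}{38}$ ($M{\left(f \right)} = f \left(- \frac{1}{38}\right) = - \frac{f}{38}$)
$\left(M{\left(2 \right)} + v{\left(43,E{\left(1,m \right)} \right)}\right) - 1319 = \left(\left(- \frac{1}{38}\right) 2 + 8 \cdot 0\right) - 1319 = \left(- \frac{1}{19} + 0\right) - 1319 = - \frac{1}{19} - 1319 = - \frac{25062}{19}$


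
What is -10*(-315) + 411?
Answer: 3561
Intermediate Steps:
-10*(-315) + 411 = 3150 + 411 = 3561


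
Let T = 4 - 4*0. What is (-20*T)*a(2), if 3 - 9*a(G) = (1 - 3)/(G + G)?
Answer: -280/9 ≈ -31.111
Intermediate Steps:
a(G) = 1/3 + 1/(9*G) (a(G) = 1/3 - (1 - 3)/(9*(G + G)) = 1/3 - (-2)/(9*(2*G)) = 1/3 - (-2)*1/(2*G)/9 = 1/3 - (-1)/(9*G) = 1/3 + 1/(9*G))
T = 4 (T = 4 + 0 = 4)
(-20*T)*a(2) = (-20*4)*((1/9)*(1 + 3*2)/2) = -80*(1 + 6)/(9*2) = -80*7/(9*2) = -80*7/18 = -280/9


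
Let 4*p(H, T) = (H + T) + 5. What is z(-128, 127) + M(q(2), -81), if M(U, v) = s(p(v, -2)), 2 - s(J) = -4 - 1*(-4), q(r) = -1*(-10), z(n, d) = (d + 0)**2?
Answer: 16131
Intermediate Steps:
z(n, d) = d**2
p(H, T) = 5/4 + H/4 + T/4 (p(H, T) = ((H + T) + 5)/4 = (5 + H + T)/4 = 5/4 + H/4 + T/4)
q(r) = 10
s(J) = 2 (s(J) = 2 - (-4 - 1*(-4)) = 2 - (-4 + 4) = 2 - 1*0 = 2 + 0 = 2)
M(U, v) = 2
z(-128, 127) + M(q(2), -81) = 127**2 + 2 = 16129 + 2 = 16131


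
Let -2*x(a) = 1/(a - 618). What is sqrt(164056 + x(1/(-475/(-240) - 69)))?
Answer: 23*sqrt(136205292018005)/662718 ≈ 405.04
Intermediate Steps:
x(a) = -1/(2*(-618 + a)) (x(a) = -1/(2*(a - 618)) = -1/(2*(-618 + a)))
sqrt(164056 + x(1/(-475/(-240) - 69))) = sqrt(164056 - 1/(-1236 + 2/(-475/(-240) - 69))) = sqrt(164056 - 1/(-1236 + 2/(-475*(-1/240) - 69))) = sqrt(164056 - 1/(-1236 + 2/(95/48 - 69))) = sqrt(164056 - 1/(-1236 + 2/(-3217/48))) = sqrt(164056 - 1/(-1236 + 2*(-48/3217))) = sqrt(164056 - 1/(-1236 - 96/3217)) = sqrt(164056 - 1/(-3976308/3217)) = sqrt(164056 - 1*(-3217/3976308)) = sqrt(164056 + 3217/3976308) = sqrt(652337188465/3976308) = 23*sqrt(136205292018005)/662718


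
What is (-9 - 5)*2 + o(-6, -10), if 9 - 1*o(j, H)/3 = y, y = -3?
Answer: 8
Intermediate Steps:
o(j, H) = 36 (o(j, H) = 27 - 3*(-3) = 27 + 9 = 36)
(-9 - 5)*2 + o(-6, -10) = (-9 - 5)*2 + 36 = -14*2 + 36 = -28 + 36 = 8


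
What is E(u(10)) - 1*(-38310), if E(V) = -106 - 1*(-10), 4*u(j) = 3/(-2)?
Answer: 38214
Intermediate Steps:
u(j) = -3/8 (u(j) = (3/(-2))/4 = (3*(-½))/4 = (¼)*(-3/2) = -3/8)
E(V) = -96 (E(V) = -106 + 10 = -96)
E(u(10)) - 1*(-38310) = -96 - 1*(-38310) = -96 + 38310 = 38214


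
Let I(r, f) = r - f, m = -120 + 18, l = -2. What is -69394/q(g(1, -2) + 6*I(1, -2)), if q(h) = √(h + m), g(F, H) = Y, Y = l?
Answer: 34697*I*√86/43 ≈ 7482.9*I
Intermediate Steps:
Y = -2
g(F, H) = -2
m = -102
q(h) = √(-102 + h) (q(h) = √(h - 102) = √(-102 + h))
-69394/q(g(1, -2) + 6*I(1, -2)) = -69394/√(-102 + (-2 + 6*(1 - 1*(-2)))) = -69394/√(-102 + (-2 + 6*(1 + 2))) = -69394/√(-102 + (-2 + 6*3)) = -69394/√(-102 + (-2 + 18)) = -69394/√(-102 + 16) = -69394*(-I*√86/86) = -(-34697)*I*√86/43 = 34697*I*√86/43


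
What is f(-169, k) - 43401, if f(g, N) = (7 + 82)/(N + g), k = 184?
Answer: -650926/15 ≈ -43395.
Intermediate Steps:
f(g, N) = 89/(N + g)
f(-169, k) - 43401 = 89/(184 - 169) - 43401 = 89/15 - 43401 = -650926/15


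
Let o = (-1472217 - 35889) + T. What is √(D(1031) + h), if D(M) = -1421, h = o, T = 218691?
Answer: 2*I*√322709 ≈ 1136.2*I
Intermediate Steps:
o = -1289415 (o = (-1472217 - 35889) + 218691 = -1508106 + 218691 = -1289415)
h = -1289415
√(D(1031) + h) = √(-1421 - 1289415) = √(-1290836) = 2*I*√322709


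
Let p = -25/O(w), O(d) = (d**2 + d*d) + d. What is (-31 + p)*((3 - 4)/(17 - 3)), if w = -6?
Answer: 2071/924 ≈ 2.2413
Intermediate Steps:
O(d) = d + 2*d**2 (O(d) = (d**2 + d**2) + d = 2*d**2 + d = d + 2*d**2)
p = -25/66 (p = -25*(-1/(6*(1 + 2*(-6)))) = -25*(-1/(6*(1 - 12))) = -25/((-6*(-11))) = -25/66 ≈ -0.37879)
(-31 + p)*((3 - 4)/(17 - 3)) = (-31 - 25/66)*((3 - 4)/(17 - 3)) = -(-2071)/(66*14) = -2071/66*(-1/14) = 2071/924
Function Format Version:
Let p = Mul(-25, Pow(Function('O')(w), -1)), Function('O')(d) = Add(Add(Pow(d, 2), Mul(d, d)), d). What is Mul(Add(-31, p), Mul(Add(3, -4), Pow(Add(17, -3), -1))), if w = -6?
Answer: Rational(2071, 924) ≈ 2.2413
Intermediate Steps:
Function('O')(d) = Add(d, Mul(2, Pow(d, 2))) (Function('O')(d) = Add(Add(Pow(d, 2), Pow(d, 2)), d) = Add(Mul(2, Pow(d, 2)), d) = Add(d, Mul(2, Pow(d, 2))))
p = Rational(-25, 66) (p = Mul(-25, Pow(Mul(-6, Add(1, Mul(2, -6))), -1)) = Mul(-25, Pow(Mul(-6, Add(1, -12)), -1)) = Mul(-25, Pow(Mul(-6, -11), -1)) = Mul(-25, Pow(66, -1)) = Mul(-25, Rational(1, 66)) = Rational(-25, 66) ≈ -0.37879)
Mul(Add(-31, p), Mul(Add(3, -4), Pow(Add(17, -3), -1))) = Mul(Add(-31, Rational(-25, 66)), Mul(Add(3, -4), Pow(Add(17, -3), -1))) = Mul(Rational(-2071, 66), Mul(-1, Pow(14, -1))) = Mul(Rational(-2071, 66), Mul(-1, Rational(1, 14))) = Mul(Rational(-2071, 66), Rational(-1, 14)) = Rational(2071, 924)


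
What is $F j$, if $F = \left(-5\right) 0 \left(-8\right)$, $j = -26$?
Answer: $0$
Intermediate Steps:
$F = 0$ ($F = 0 \left(-8\right) = 0$)
$F j = 0 \left(-26\right) = 0$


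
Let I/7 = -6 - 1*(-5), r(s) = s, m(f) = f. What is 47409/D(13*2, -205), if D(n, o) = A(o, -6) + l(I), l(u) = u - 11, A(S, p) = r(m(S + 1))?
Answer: -15803/74 ≈ -213.55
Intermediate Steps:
A(S, p) = 1 + S (A(S, p) = S + 1 = 1 + S)
I = -7 (I = 7*(-6 - 1*(-5)) = 7*(-6 + 5) = 7*(-1) = -7)
l(u) = -11 + u
D(n, o) = -17 + o (D(n, o) = (1 + o) + (-11 - 7) = (1 + o) - 18 = -17 + o)
47409/D(13*2, -205) = 47409/(-17 - 205) = 47409/(-222) = 47409*(-1/222) = -15803/74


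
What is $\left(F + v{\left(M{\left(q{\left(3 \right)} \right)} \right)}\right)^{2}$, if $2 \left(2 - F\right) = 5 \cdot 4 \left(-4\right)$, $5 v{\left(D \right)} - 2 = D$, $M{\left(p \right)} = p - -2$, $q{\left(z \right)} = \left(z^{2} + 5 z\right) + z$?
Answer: $\frac{58081}{25} \approx 2323.2$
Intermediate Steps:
$q{\left(z \right)} = z^{2} + 6 z$
$M{\left(p \right)} = 2 + p$ ($M{\left(p \right)} = p + 2 = 2 + p$)
$v{\left(D \right)} = \frac{2}{5} + \frac{D}{5}$
$F = 42$ ($F = 2 - \frac{5 \cdot 4 \left(-4\right)}{2} = 2 - \frac{20 \left(-4\right)}{2} = 2 - -40 = 2 + 40 = 42$)
$\left(F + v{\left(M{\left(q{\left(3 \right)} \right)} \right)}\right)^{2} = \left(42 + \left(\frac{2}{5} + \frac{2 + 3 \left(6 + 3\right)}{5}\right)\right)^{2} = \left(42 + \left(\frac{2}{5} + \frac{2 + 3 \cdot 9}{5}\right)\right)^{2} = \left(42 + \left(\frac{2}{5} + \frac{2 + 27}{5}\right)\right)^{2} = \left(42 + \left(\frac{2}{5} + \frac{1}{5} \cdot 29\right)\right)^{2} = \left(42 + \left(\frac{2}{5} + \frac{29}{5}\right)\right)^{2} = \left(42 + \frac{31}{5}\right)^{2} = \left(\frac{241}{5}\right)^{2} = \frac{58081}{25}$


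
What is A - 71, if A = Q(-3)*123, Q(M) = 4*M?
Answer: -1547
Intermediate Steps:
A = -1476 (A = (4*(-3))*123 = -12*123 = -1476)
A - 71 = -1476 - 71 = -1547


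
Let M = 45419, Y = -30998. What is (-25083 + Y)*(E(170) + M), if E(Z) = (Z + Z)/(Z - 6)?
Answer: -104437627384/41 ≈ -2.5473e+9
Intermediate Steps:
E(Z) = 2*Z/(-6 + Z) (E(Z) = (2*Z)/(-6 + Z) = 2*Z/(-6 + Z))
(-25083 + Y)*(E(170) + M) = (-25083 - 30998)*(2*170/(-6 + 170) + 45419) = -56081*(2*170/164 + 45419) = -56081*(2*170*(1/164) + 45419) = -56081*(85/41 + 45419) = -56081*1862264/41 = -104437627384/41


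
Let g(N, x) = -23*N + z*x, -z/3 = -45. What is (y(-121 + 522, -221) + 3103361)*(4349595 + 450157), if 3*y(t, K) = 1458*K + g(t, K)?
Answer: 42952054295864/3 ≈ 1.4317e+13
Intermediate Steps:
z = 135 (z = -3*(-45) = 135)
g(N, x) = -23*N + 135*x
y(t, K) = 531*K - 23*t/3 (y(t, K) = (1458*K + (-23*t + 135*K))/3 = (-23*t + 1593*K)/3 = 531*K - 23*t/3)
(y(-121 + 522, -221) + 3103361)*(4349595 + 450157) = ((531*(-221) - 23*(-121 + 522)/3) + 3103361)*(4349595 + 450157) = ((-117351 - 23/3*401) + 3103361)*4799752 = ((-117351 - 9223/3) + 3103361)*4799752 = (-361276/3 + 3103361)*4799752 = (8948807/3)*4799752 = 42952054295864/3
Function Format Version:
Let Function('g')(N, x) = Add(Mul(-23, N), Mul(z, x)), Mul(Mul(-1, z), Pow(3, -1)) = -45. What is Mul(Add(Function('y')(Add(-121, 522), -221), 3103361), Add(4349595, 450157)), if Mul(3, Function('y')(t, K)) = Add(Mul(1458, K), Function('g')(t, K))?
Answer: Rational(42952054295864, 3) ≈ 1.4317e+13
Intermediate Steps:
z = 135 (z = Mul(-3, -45) = 135)
Function('g')(N, x) = Add(Mul(-23, N), Mul(135, x))
Function('y')(t, K) = Add(Mul(531, K), Mul(Rational(-23, 3), t)) (Function('y')(t, K) = Mul(Rational(1, 3), Add(Mul(1458, K), Add(Mul(-23, t), Mul(135, K)))) = Mul(Rational(1, 3), Add(Mul(-23, t), Mul(1593, K))) = Add(Mul(531, K), Mul(Rational(-23, 3), t)))
Mul(Add(Function('y')(Add(-121, 522), -221), 3103361), Add(4349595, 450157)) = Mul(Add(Add(Mul(531, -221), Mul(Rational(-23, 3), Add(-121, 522))), 3103361), Add(4349595, 450157)) = Mul(Add(Add(-117351, Mul(Rational(-23, 3), 401)), 3103361), 4799752) = Mul(Add(Add(-117351, Rational(-9223, 3)), 3103361), 4799752) = Mul(Add(Rational(-361276, 3), 3103361), 4799752) = Mul(Rational(8948807, 3), 4799752) = Rational(42952054295864, 3)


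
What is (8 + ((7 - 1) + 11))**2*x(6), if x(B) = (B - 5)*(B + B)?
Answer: 7500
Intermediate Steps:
x(B) = 2*B*(-5 + B) (x(B) = (-5 + B)*(2*B) = 2*B*(-5 + B))
(8 + ((7 - 1) + 11))**2*x(6) = (8 + ((7 - 1) + 11))**2*(2*6*(-5 + 6)) = (8 + (6 + 11))**2*(2*6*1) = (8 + 17)**2*12 = 25**2*12 = 625*12 = 7500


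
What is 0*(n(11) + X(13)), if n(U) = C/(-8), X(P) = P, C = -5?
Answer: 0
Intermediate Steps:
n(U) = 5/8 (n(U) = -5/(-8) = -5*(-⅛) = 5/8)
0*(n(11) + X(13)) = 0*(5/8 + 13) = 0*(109/8) = 0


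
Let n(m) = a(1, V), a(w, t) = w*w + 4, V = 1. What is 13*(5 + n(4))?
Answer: 130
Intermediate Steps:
a(w, t) = 4 + w² (a(w, t) = w² + 4 = 4 + w²)
n(m) = 5 (n(m) = 4 + 1² = 4 + 1 = 5)
13*(5 + n(4)) = 13*(5 + 5) = 13*10 = 130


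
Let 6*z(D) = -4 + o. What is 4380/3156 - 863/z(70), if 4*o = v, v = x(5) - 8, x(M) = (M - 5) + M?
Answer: 5454191/4997 ≈ 1091.5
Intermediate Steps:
x(M) = -5 + 2*M (x(M) = (-5 + M) + M = -5 + 2*M)
v = -3 (v = (-5 + 2*5) - 8 = (-5 + 10) - 8 = 5 - 8 = -3)
o = -3/4 (o = (1/4)*(-3) = -3/4 ≈ -0.75000)
z(D) = -19/24 (z(D) = (-4 - 3/4)/6 = (1/6)*(-19/4) = -19/24)
4380/3156 - 863/z(70) = 4380/3156 - 863/(-19/24) = 4380*(1/3156) - 863*(-24/19) = 365/263 + 20712/19 = 5454191/4997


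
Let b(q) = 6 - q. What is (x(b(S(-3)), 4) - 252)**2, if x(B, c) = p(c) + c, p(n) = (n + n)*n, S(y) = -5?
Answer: 46656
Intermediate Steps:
p(n) = 2*n**2 (p(n) = (2*n)*n = 2*n**2)
x(B, c) = c + 2*c**2 (x(B, c) = 2*c**2 + c = c + 2*c**2)
(x(b(S(-3)), 4) - 252)**2 = (4*(1 + 2*4) - 252)**2 = (4*(1 + 8) - 252)**2 = (4*9 - 252)**2 = (36 - 252)**2 = (-216)**2 = 46656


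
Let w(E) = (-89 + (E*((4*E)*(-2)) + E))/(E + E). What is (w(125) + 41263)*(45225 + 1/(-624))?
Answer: 143794023521807/78000 ≈ 1.8435e+9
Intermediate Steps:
w(E) = (-89 + E - 8*E²)/(2*E) (w(E) = (-89 + (E*(-8*E) + E))/((2*E)) = (-89 + (-8*E² + E))*(1/(2*E)) = (-89 + (E - 8*E²))*(1/(2*E)) = (-89 + E - 8*E²)*(1/(2*E)) = (-89 + E - 8*E²)/(2*E))
(w(125) + 41263)*(45225 + 1/(-624)) = ((½)*(-89 + 125 - 8*125²)/125 + 41263)*(45225 + 1/(-624)) = ((½)*(1/125)*(-89 + 125 - 8*15625) + 41263)*(45225 - 1/624) = ((½)*(1/125)*(-89 + 125 - 125000) + 41263)*(28220399/624) = ((½)*(1/125)*(-124964) + 41263)*(28220399/624) = (-62482/125 + 41263)*(28220399/624) = (5095393/125)*(28220399/624) = 143794023521807/78000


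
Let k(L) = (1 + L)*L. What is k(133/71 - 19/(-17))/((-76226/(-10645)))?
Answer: 92554921825/55524885937 ≈ 1.6669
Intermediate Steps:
k(L) = L*(1 + L)
k(133/71 - 19/(-17))/((-76226/(-10645))) = ((133/71 - 19/(-17))*(1 + (133/71 - 19/(-17))))/((-76226/(-10645))) = ((133*(1/71) - 19*(-1/17))*(1 + (133*(1/71) - 19*(-1/17))))/((-76226*(-1/10645))) = ((133/71 + 19/17)*(1 + (133/71 + 19/17)))/(76226/10645) = (3610*(1 + 3610/1207)/1207)*(10645/76226) = ((3610/1207)*(4817/1207))*(10645/76226) = (17389370/1456849)*(10645/76226) = 92554921825/55524885937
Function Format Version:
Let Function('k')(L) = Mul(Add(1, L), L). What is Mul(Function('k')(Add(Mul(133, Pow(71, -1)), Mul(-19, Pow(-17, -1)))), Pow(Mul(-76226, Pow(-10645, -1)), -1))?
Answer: Rational(92554921825, 55524885937) ≈ 1.6669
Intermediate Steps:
Function('k')(L) = Mul(L, Add(1, L))
Mul(Function('k')(Add(Mul(133, Pow(71, -1)), Mul(-19, Pow(-17, -1)))), Pow(Mul(-76226, Pow(-10645, -1)), -1)) = Mul(Mul(Add(Mul(133, Pow(71, -1)), Mul(-19, Pow(-17, -1))), Add(1, Add(Mul(133, Pow(71, -1)), Mul(-19, Pow(-17, -1))))), Pow(Mul(-76226, Pow(-10645, -1)), -1)) = Mul(Mul(Add(Mul(133, Rational(1, 71)), Mul(-19, Rational(-1, 17))), Add(1, Add(Mul(133, Rational(1, 71)), Mul(-19, Rational(-1, 17))))), Pow(Mul(-76226, Rational(-1, 10645)), -1)) = Mul(Mul(Add(Rational(133, 71), Rational(19, 17)), Add(1, Add(Rational(133, 71), Rational(19, 17)))), Pow(Rational(76226, 10645), -1)) = Mul(Mul(Rational(3610, 1207), Add(1, Rational(3610, 1207))), Rational(10645, 76226)) = Mul(Mul(Rational(3610, 1207), Rational(4817, 1207)), Rational(10645, 76226)) = Mul(Rational(17389370, 1456849), Rational(10645, 76226)) = Rational(92554921825, 55524885937)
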